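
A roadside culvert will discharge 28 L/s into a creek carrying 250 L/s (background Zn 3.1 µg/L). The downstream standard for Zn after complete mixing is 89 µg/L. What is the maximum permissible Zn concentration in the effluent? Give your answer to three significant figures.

At the limit, (Qr·Cr + Qe·Cₑ)/(Qr + Qe) = 89:
Cₑ = (278.0·89 − 250.0·3.100) / 28.00 = 856.0 µg/L.

856 µg/L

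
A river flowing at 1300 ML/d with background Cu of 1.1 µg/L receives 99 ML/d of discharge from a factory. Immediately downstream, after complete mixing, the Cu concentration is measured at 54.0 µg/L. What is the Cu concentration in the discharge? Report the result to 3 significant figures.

749 µg/L

Mass balance: 1300·1.100 + 99.00·Cₑ = 1399·54.00
→ Cₑ = (1399·54.00 − 1300·1.100) / 99.00 = 748.6 µg/L.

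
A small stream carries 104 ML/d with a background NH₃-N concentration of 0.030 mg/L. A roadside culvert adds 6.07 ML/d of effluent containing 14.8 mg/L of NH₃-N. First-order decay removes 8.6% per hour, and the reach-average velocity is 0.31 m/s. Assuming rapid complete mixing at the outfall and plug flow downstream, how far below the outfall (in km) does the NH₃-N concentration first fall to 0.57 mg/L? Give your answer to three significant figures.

Mixed concentration C = ΣQC/ΣQ = (104.0·0.03000 + 6.070·14.80) / 110.1 = 92.96/110.1 = 0.8445 mg/L.
8.6%/h lost → k = −ln(1 − 0.086) = 0.08992 h⁻¹.
Set 0.8445·exp(−k·t) = 0.57 → t = ln(0.8445/0.57)/k = 15740 s = 4.372 h.
Distance = v·t = 0.31·15740 = 4879 m = 4.879 km.

4.88 km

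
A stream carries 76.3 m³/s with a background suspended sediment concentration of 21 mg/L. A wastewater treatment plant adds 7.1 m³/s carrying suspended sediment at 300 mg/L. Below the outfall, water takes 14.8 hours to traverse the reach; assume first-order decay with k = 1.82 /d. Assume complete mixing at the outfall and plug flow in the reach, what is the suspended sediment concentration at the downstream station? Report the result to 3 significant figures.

14.6 mg/L

Mass balance: C = (76.30·21.00 + 7.100·300.0) / 83.40 = 3732/83.40 = 44.75 mg/L.
Applying C = C₀e^(−kt): 44.75 × 0.3255 = 14.57 mg/L.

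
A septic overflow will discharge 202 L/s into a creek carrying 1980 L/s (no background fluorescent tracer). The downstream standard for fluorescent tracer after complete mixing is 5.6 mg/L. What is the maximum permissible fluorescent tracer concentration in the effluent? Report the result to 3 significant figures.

60.5 mg/L

At the limit, (Qr·Cr + Qe·Cₑ)/(Qr + Qe) = 5.6:
Cₑ = (2182·5.6 − 1980·0) / 202.0 = 60.49 mg/L.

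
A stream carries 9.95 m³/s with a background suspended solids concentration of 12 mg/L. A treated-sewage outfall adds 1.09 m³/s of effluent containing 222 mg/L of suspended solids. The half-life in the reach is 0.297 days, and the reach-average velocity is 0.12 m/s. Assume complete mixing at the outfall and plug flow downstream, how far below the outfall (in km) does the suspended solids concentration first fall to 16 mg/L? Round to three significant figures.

3.18 km

Flow-weighted average: C = (9.950·12.00 + 1.090·222.0) / 11.04 = 361.4/11.04 = 32.73 mg/L.
Half-life 0.297 d → k = ln 2 / 0.297 = 2.334 d⁻¹.
Set 32.73·exp(−k·t) = 16 → t = ln(32.73/16)/k = 26500 s = 7.361 h.
Distance = v·t = 0.12·26500 = 3180 m = 3.180 km.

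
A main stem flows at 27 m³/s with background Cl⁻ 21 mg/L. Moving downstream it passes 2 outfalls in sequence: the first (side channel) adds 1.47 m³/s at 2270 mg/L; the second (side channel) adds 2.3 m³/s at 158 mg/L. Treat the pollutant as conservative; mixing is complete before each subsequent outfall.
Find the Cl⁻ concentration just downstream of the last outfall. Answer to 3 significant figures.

Outfall 1: combined Q = 28.47 m³/s; C = (27.00·21.00 + 1.470·2270)/28.47 = 137.1 mg/L.
Outfall 2: combined Q = 30.77 m³/s; C = (28.47·137.1 + 2.300·158.0)/30.77 = 138.7 mg/L.

139 mg/L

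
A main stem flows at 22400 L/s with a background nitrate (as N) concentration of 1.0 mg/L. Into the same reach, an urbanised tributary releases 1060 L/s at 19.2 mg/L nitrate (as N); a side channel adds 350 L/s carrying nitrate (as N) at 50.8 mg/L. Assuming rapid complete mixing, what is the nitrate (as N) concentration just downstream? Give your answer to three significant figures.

2.54 mg/L

Mass balance: C = (22400·1.000 + 1060·19.20 + 350.0·50.80) / 23810 = 60530/23810 = 2.542 mg/L.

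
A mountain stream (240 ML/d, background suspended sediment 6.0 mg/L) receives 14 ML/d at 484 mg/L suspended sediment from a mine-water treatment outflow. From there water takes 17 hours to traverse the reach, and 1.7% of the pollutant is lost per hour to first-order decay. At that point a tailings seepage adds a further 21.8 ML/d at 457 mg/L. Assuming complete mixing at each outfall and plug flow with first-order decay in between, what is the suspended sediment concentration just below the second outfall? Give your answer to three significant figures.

Mass balance: C = (240.0·6.000 + 14.00·484.0) / 254.0 = 8216/254.0 = 32.35 mg/L; combined flow 254.0 ML/d.
1.7%/h lost → k = −ln(1 − 0.017) = 0.01715 h⁻¹.
After decay, C = 32.35 × e^(−kt) = 32.35 × 0.7472 = 24.17 mg/L.
Second outfall: C = (254.0·24.17 + 21.80·457.0)/275.8 = 58.38 mg/L.

58.4 mg/L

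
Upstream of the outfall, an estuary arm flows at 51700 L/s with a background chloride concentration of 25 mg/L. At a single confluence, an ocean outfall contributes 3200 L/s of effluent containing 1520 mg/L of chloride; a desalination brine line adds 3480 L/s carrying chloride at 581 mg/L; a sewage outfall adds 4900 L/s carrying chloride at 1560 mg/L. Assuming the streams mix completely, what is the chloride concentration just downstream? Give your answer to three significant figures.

Mass balance: C = (51700·25.00 + 3200·1520 + 3480·581.0 + 4900·1560) / 63280 = 15820000/63280 = 250.0 mg/L.

250 mg/L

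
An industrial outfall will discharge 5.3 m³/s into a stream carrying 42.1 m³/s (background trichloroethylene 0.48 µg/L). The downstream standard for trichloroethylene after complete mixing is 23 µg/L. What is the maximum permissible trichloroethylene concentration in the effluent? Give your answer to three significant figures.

202 µg/L

At the limit, (Qr·Cr + Qe·Cₑ)/(Qr + Qe) = 23:
Cₑ = (47.40·23 − 42.10·0.4800) / 5.300 = 201.9 µg/L.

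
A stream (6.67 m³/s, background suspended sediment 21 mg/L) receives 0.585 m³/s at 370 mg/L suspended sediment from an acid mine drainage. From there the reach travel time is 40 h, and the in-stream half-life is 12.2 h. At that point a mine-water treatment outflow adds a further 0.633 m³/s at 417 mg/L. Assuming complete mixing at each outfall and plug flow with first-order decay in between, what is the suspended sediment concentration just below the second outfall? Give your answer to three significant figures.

Conservation of mass: C = (6.670·21.00 + 0.5850·370.0) / 7.255 = 356.5/7.255 = 49.14 mg/L; combined flow 7.255 m³/s.
Half-life 12.2 h → k = ln 2 / 12.2 = 0.05682 h⁻¹ = 1.364 d⁻¹.
After decay, C = 49.14 × e^(−kt) = 49.14 × 0.1030 = 5.064 mg/L.
At the second outfall, C = (7.255·5.064 + 0.6330·417.0) / (7.255 + 0.6330) = 38.12 mg/L.

38.1 mg/L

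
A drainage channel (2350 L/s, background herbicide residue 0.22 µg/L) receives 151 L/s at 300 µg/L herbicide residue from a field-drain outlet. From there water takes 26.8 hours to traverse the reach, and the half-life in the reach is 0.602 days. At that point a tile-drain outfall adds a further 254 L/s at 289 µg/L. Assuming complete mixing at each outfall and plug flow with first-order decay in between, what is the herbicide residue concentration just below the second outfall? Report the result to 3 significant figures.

Conservation of mass: C = (2350·0.2200 + 151.0·300.0) / 2501 = 45820/2501 = 18.32 µg/L; combined flow 2501 L/s.
Half-life 0.602 d → k = ln 2 / 0.602 = 1.151 d⁻¹.
Applying C = C₀e^(−kt): 18.32 × 0.2764 = 5.064 µg/L.
Second outfall: C = (2501·5.064 + 254.0·289.0)/2755 = 31.24 µg/L.

31.2 µg/L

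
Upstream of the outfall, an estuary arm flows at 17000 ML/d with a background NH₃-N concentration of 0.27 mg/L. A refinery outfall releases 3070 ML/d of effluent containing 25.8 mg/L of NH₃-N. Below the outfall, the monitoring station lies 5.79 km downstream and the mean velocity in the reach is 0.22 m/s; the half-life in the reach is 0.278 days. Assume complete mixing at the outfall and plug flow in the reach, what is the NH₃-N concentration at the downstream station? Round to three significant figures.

Mixed concentration C = ΣQC/ΣQ = (17000·0.2700 + 3070·25.80) / 20070 = 83800/20070 = 4.175 mg/L.
Travel time t = 5.79·1000 / 0.22 = 26320 s = 7.311 h.
Half-life 0.278 d → k = ln 2 / 0.278 = 2.493 d⁻¹.
Decay over the reach: 4.175·exp(−kt) = 4.175·0.4679 = 1.954 mg/L.

1.95 mg/L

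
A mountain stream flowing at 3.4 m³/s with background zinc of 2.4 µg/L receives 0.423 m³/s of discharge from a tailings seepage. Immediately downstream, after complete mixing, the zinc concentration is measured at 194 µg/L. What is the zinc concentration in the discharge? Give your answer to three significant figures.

1730 µg/L

Mass balance: 3.400·2.400 + 0.4230·Cₑ = 3.823·194.0
→ Cₑ = (3.823·194.0 − 3.400·2.400) / 0.4230 = 1734 µg/L.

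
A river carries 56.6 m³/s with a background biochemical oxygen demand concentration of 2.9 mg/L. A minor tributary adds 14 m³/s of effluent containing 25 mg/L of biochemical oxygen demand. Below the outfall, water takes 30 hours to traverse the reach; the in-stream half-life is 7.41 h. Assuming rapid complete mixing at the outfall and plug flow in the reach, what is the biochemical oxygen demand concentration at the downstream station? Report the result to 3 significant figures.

0.440 mg/L

After mixing, C = (56.60·2.900 + 14.00·25.00) / 70.60 = 514.1/70.60 = 7.282 mg/L.
Half-life 7.41 h → k = ln 2 / 7.41 = 0.09354 h⁻¹ = 2.245 d⁻¹.
Applying C = C₀e^(−kt): 7.282 × 0.06043 = 0.4401 mg/L.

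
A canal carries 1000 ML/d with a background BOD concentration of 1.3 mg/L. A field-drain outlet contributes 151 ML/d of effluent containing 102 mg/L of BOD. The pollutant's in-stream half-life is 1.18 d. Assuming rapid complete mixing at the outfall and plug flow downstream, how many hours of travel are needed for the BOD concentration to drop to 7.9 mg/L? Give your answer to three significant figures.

24.8 h

Mixed concentration C = ΣQC/ΣQ = (1000·1.300 + 151.0·102.0) / 1151 = 16700/1151 = 14.51 mg/L.
Half-life 1.18 d → k = ln 2 / 1.18 = 0.5874 d⁻¹.
14.51·exp(−k·t) = 7.9 → t = ln(14.51/7.9)/k = 89430 s = 24.84 h.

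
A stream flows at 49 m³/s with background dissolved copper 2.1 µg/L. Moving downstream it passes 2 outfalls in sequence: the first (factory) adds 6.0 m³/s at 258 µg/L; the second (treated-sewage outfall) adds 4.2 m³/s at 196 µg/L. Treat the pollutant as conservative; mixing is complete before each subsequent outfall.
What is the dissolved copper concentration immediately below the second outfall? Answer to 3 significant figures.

41.8 µg/L

Below outfall 1: Q → 55.00 m³/s, C = (49.00·2.100 + 6.000·258.0)/55.00 = 30.02 µg/L.
Below outfall 2: Q → 59.20 m³/s, C = (55.00·30.02 + 4.200·196.0)/59.20 = 41.79 µg/L.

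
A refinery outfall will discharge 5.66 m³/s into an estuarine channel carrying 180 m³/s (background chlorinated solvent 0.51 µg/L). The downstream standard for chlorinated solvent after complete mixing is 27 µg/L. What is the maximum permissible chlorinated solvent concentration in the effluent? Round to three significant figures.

869 µg/L

At the limit, (Qr·Cr + Qe·Cₑ)/(Qr + Qe) = 27:
Cₑ = (185.7·27 − 180.0·0.5100) / 5.660 = 869.4 µg/L.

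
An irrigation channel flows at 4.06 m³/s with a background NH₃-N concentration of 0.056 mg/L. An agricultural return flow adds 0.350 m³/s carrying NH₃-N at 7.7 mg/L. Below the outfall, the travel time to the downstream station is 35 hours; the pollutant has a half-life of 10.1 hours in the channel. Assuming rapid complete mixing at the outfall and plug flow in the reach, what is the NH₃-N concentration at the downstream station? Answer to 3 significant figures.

Flow-weighted average: C = (4.060·0.05600 + 0.3500·7.700) / 4.410 = 2.922/4.410 = 0.6627 mg/L.
Half-life 10.1 h → k = ln 2 / 10.1 = 0.06863 h⁻¹ = 1.647 d⁻¹.
First-order decay: C = 0.6627·exp(−k·t) = 0.6627·0.09054 = 0.06000 mg/L.

0.0600 mg/L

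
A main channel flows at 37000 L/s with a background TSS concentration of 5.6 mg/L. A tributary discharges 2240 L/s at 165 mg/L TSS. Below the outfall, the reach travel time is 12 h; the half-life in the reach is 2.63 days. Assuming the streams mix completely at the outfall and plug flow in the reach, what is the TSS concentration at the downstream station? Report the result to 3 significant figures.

12.9 mg/L

Mixed concentration C = ΣQC/ΣQ = (37000·5.600 + 2240·165.0) / 39240 = 576800/39240 = 14.70 mg/L.
Half-life 2.63 d → k = ln 2 / 2.63 = 0.2636 d⁻¹.
After decay, C = 14.70 × e^(−kt) = 14.70 × 0.8765 = 12.88 mg/L.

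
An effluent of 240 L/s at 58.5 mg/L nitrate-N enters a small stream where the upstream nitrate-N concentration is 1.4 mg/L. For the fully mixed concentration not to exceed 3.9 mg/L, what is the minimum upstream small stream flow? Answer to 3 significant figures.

5240 L/s

Set C_mix = 3.9: (Q·1.400 + 240.0·58.50) / (Q + 240.0) = 3.9
→ Q = 240.0·(58.50 − 3.9)/(3.9 − 1.400) = 5242 L/s.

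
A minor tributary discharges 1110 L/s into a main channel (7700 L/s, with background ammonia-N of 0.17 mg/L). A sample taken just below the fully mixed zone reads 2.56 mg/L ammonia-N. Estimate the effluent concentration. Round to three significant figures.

Mass balance: 7700·0.1700 + 1110·Cₑ = 8810·2.560
→ Cₑ = (8810·2.560 − 7700·0.1700) / 1110 = 19.14 mg/L.

19.1 mg/L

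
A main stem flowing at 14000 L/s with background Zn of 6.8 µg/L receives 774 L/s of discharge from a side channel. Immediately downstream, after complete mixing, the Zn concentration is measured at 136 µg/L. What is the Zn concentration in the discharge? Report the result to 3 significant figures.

Mass balance: 14000·6.800 + 774.0·Cₑ = 14770·136.0
→ Cₑ = (14770·136.0 − 14000·6.800) / 774.0 = 2473 µg/L.

2470 µg/L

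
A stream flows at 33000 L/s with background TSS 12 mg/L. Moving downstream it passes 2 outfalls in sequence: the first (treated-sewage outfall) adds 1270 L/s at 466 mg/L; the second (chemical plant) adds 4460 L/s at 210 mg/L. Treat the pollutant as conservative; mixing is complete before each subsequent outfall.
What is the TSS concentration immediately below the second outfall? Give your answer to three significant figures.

Outfall 1: combined Q = 34270 L/s; C = (33000·12.00 + 1270·466.0)/34270 = 28.82 mg/L.
Outfall 2: combined Q = 38730 L/s; C = (34270·28.82 + 4460·210.0)/38730 = 49.69 mg/L.

49.7 mg/L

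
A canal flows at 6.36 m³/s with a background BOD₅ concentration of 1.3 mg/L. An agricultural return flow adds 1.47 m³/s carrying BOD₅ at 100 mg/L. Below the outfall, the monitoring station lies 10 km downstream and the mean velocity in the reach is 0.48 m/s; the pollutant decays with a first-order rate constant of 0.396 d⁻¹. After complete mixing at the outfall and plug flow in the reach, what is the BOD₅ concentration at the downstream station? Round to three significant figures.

Conservation of mass: C = (6.360·1.300 + 1.470·100.0) / 7.830 = 155.3/7.830 = 19.83 mg/L.
Travel time t = 10·1000 / 0.48 = 20830 s = 5.787 h.
Decay over the reach: 19.83·exp(−kt) = 19.83·0.9089 = 18.02 mg/L.

18.0 mg/L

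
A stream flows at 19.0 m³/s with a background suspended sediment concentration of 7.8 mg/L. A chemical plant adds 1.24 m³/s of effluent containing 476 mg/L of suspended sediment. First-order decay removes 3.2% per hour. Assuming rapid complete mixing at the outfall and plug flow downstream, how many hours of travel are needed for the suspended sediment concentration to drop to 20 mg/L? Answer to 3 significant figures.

Mixed concentration C = ΣQC/ΣQ = (19.00·7.800 + 1.240·476.0) / 20.24 = 738.4/20.24 = 36.48 mg/L.
3.2%/h lost → k = −ln(1 − 0.032) = 0.03252 h⁻¹.
36.48·exp(−k·t) = 20 → t = ln(36.48/20)/k = 66540 s = 18.48 h.

18.5 h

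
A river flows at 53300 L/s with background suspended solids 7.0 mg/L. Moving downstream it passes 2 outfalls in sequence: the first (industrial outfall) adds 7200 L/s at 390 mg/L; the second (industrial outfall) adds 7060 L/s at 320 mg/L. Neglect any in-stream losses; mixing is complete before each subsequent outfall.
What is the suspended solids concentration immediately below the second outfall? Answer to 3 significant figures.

After outfall 1: Q = 53300 + 7200 = 60500 L/s; C = (53300·7.000 + 7200·390.0)/60500 = 52.58 mg/L.
After outfall 2: Q = 60500 + 7060 = 67560 L/s; C = (60500·52.58 + 7060·320.0)/67560 = 80.53 mg/L.

80.5 mg/L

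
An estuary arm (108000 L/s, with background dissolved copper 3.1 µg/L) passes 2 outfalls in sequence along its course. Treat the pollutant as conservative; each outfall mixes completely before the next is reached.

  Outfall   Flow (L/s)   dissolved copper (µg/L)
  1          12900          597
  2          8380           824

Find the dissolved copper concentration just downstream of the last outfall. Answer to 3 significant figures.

Outfall 1: combined Q = 120900 L/s; C = (108000·3.100 + 12900·597.0)/120900 = 66.47 µg/L.
Outfall 2: combined Q = 129300 L/s; C = (120900·66.47 + 8380·824.0)/129300 = 115.6 µg/L.

116 µg/L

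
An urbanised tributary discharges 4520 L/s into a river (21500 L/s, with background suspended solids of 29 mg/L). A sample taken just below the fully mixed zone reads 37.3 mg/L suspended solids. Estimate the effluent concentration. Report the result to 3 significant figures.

76.8 mg/L

Mass balance: 21500·29.00 + 4520·Cₑ = 26020·37.30
→ Cₑ = (26020·37.30 − 21500·29.00) / 4520 = 76.78 mg/L.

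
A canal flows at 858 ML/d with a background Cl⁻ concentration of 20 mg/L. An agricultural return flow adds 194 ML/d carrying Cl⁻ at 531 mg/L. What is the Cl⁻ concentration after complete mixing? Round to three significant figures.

Mixed concentration C = ΣQC/ΣQ = (858.0·20.00 + 194.0·531.0) / 1052 = 120200/1052 = 114.2 mg/L.

114 mg/L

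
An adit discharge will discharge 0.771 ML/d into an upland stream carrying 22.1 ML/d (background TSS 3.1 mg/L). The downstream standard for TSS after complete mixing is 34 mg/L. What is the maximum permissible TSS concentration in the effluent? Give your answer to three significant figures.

At the limit, (Qr·Cr + Qe·Cₑ)/(Qr + Qe) = 34:
Cₑ = (22.87·34 − 22.10·3.100) / 0.7710 = 919.7 mg/L.

920 mg/L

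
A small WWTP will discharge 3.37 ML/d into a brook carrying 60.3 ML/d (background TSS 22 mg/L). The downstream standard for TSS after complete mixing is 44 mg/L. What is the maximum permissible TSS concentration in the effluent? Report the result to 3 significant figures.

At the limit, (Qr·Cr + Qe·Cₑ)/(Qr + Qe) = 44:
Cₑ = (63.67·44 − 60.30·22.00) / 3.370 = 437.6 mg/L.

438 mg/L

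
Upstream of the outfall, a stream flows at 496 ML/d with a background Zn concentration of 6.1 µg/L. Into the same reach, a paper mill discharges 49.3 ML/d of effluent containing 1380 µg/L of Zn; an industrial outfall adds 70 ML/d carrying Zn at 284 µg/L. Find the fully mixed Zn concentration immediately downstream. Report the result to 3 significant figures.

148 µg/L

Mass balance: C = (496.0·6.100 + 49.30·1380 + 70.00·284.0) / 615.3 = 90940/615.3 = 147.8 µg/L.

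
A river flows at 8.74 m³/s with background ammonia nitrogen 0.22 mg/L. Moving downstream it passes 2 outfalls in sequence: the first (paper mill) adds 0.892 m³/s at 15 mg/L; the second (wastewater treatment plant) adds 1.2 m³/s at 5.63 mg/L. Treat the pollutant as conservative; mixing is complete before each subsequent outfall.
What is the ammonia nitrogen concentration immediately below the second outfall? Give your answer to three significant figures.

After outfall 1: Q = 8.740 + 0.8920 = 9.632 m³/s; C = (8.740·0.2200 + 0.8920·15.00)/9.632 = 1.589 mg/L.
After outfall 2: Q = 9.632 + 1.200 = 10.83 m³/s; C = (9.632·1.589 + 1.200·5.630)/10.83 = 2.036 mg/L.

2.04 mg/L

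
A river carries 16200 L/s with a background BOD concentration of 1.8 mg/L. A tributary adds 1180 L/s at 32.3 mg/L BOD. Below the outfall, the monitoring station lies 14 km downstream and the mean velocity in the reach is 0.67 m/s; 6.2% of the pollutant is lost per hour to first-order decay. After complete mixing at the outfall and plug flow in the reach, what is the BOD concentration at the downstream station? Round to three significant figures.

2.67 mg/L

After mixing, C = (16200·1.800 + 1180·32.30) / 17380 = 67270/17380 = 3.871 mg/L.
Travel time t = 14·1000 / 0.67 = 20900 s = 5.804 h.
6.2%/h lost → k = −ln(1 − 0.062) = 0.06401 h⁻¹.
First-order decay: C = 3.871·exp(−k·t) = 3.871·0.6897 = 2.670 mg/L.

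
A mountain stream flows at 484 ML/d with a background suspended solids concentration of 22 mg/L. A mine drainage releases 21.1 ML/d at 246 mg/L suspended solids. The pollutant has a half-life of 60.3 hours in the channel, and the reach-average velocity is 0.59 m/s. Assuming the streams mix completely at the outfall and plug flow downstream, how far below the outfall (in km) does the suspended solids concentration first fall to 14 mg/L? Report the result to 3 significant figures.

149 km

After mixing, C = (484.0·22.00 + 21.10·246.0) / 505.1 = 15840/505.1 = 31.36 mg/L.
Half-life 60.3 h → k = ln 2 / 60.3 = 0.01149 h⁻¹ = 0.2759 d⁻¹.
Set 31.36·exp(−k·t) = 14 → t = ln(31.36/14)/k = 252500 s = 70.15 h.
Distance = v·t = 0.59·252500 = 149000 m = 149.0 km.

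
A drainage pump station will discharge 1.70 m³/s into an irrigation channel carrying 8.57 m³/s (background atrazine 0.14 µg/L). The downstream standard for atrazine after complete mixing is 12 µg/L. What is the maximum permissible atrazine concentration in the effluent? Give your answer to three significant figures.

At the limit, (Qr·Cr + Qe·Cₑ)/(Qr + Qe) = 12:
Cₑ = (10.27·12 − 8.570·0.1400) / 1.700 = 71.79 µg/L.

71.8 µg/L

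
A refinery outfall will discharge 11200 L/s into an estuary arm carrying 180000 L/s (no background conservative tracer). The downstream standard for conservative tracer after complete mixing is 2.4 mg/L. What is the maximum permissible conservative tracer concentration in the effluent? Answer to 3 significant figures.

At the limit, (Qr·Cr + Qe·Cₑ)/(Qr + Qe) = 2.4:
Cₑ = (191200·2.4 − 180000·0) / 11200 = 40.97 mg/L.

41.0 mg/L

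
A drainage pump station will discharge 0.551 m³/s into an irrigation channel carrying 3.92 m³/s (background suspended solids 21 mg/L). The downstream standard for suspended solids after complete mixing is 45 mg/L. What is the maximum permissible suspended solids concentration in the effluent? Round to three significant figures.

216 mg/L

At the limit, (Qr·Cr + Qe·Cₑ)/(Qr + Qe) = 45:
Cₑ = (4.471·45 − 3.920·21.00) / 0.5510 = 215.7 mg/L.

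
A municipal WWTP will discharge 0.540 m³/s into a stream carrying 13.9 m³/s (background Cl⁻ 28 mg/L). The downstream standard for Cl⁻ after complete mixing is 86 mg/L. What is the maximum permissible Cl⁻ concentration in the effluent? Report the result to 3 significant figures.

At the limit, (Qr·Cr + Qe·Cₑ)/(Qr + Qe) = 86:
Cₑ = (14.44·86 − 13.90·28.00) / 0.5400 = 1579 mg/L.

1580 mg/L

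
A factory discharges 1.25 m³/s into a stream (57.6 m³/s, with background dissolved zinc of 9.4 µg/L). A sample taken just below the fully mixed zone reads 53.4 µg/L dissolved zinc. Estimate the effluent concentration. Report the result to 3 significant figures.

2080 µg/L

Mass balance: 57.60·9.400 + 1.250·Cₑ = 58.85·53.40
→ Cₑ = (58.85·53.40 − 57.60·9.400) / 1.250 = 2081 µg/L.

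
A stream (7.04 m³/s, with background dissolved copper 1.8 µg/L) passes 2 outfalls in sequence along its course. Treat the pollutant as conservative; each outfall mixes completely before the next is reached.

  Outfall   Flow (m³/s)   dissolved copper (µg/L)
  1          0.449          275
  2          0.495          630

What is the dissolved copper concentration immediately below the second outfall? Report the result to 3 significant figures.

56.1 µg/L

Outfall 1: combined Q = 7.489 m³/s; C = (7.040·1.800 + 0.4490·275.0)/7.489 = 18.18 µg/L.
Outfall 2: combined Q = 7.984 m³/s; C = (7.489·18.18 + 0.4950·630.0)/7.984 = 56.11 µg/L.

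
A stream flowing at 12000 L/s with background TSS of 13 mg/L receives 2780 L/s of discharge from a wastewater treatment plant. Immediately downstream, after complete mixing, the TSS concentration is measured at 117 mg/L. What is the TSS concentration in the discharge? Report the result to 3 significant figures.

566 mg/L

Mass balance: 12000·13.00 + 2780·Cₑ = 14780·117.0
→ Cₑ = (14780·117.0 − 12000·13.00) / 2780 = 565.9 mg/L.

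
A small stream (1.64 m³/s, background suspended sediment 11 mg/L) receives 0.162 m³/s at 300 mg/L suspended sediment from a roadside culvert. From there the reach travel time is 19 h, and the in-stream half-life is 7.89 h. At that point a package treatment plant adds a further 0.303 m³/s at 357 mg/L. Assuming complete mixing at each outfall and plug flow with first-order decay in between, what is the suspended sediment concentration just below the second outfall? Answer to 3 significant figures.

Flow-weighted average: C = (1.640·11.00 + 0.1620·300.0) / 1.802 = 66.64/1.802 = 36.98 mg/L; combined flow 1.802 m³/s.
Half-life 7.89 h → k = ln 2 / 7.89 = 0.08785 h⁻¹ = 2.108 d⁻¹.
After decay, C = 36.98 × e^(−kt) = 36.98 × 0.1884 = 6.967 mg/L.
Second outfall: C = (1.802·6.967 + 0.3030·357.0)/2.105 = 57.35 mg/L.

57.4 mg/L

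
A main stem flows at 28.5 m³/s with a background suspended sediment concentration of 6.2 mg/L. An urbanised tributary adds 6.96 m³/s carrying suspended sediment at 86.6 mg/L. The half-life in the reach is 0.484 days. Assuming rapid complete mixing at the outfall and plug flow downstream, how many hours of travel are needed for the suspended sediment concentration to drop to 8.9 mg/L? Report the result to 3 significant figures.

Mass balance: C = (28.50·6.200 + 6.960·86.60) / 35.46 = 779.4/35.46 = 21.98 mg/L.
Half-life 0.484 d → k = ln 2 / 0.484 = 1.432 d⁻¹.
21.98·exp(−k·t) = 8.9 → t = ln(21.98/8.9)/k = 54550 s = 15.15 h.

15.2 h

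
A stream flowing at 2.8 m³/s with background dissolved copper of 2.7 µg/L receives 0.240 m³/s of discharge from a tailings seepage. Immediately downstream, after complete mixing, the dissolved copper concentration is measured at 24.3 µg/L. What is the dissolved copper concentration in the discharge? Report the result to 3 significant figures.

276 µg/L

Mass balance: 2.800·2.700 + 0.2400·Cₑ = 3.040·24.30
→ Cₑ = (3.040·24.30 − 2.800·2.700) / 0.2400 = 276.3 µg/L.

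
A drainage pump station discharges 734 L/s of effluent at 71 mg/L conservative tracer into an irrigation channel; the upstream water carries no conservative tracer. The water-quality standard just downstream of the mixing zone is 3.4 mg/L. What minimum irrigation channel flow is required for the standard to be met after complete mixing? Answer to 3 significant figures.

14600 L/s

Set C_mix = 3.4: (Q·0 + 734.0·71.00) / (Q + 734.0) = 3.4
→ Q = 734.0·(71.00 − 3.4)/(3.4 − 0) = 14590 L/s.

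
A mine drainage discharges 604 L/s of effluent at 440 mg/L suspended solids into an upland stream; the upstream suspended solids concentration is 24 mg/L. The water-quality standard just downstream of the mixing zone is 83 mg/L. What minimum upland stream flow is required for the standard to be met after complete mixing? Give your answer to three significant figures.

Set C_mix = 83: (Q·24.00 + 604.0·440.0) / (Q + 604.0) = 83
→ Q = 604.0·(440.0 − 83)/(83 − 24.00) = 3655 L/s.

3650 L/s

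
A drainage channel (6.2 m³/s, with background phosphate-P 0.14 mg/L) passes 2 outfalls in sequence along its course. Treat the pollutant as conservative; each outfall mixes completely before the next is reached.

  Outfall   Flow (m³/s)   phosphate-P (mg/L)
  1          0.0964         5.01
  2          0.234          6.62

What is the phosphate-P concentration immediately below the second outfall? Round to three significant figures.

0.444 mg/L

After outfall 1: Q = 6.200 + 0.09640 = 6.296 m³/s; C = (6.200·0.1400 + 0.09640·5.010)/6.296 = 0.2146 mg/L.
After outfall 2: Q = 6.296 + 0.2340 = 6.530 m³/s; C = (6.296·0.2146 + 0.2340·6.620)/6.530 = 0.4441 mg/L.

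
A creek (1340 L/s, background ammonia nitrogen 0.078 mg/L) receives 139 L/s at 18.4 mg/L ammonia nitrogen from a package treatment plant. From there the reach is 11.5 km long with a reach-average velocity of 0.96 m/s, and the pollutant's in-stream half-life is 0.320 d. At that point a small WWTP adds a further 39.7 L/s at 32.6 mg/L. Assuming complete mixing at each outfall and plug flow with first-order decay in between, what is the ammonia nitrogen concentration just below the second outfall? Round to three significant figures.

2.15 mg/L

After mixing, C = (1340·0.07800 + 139.0·18.40) / 1479 = 2662/1479 = 1.800 mg/L; combined flow 1479 L/s.
Travel time t = 11.5·1000 / 0.96 = 11980 s = 3.328 h.
Half-life 0.320 d → k = ln 2 / 0.320 = 2.166 d⁻¹.
Applying C = C₀e^(−kt): 1.800 × 0.7406 = 1.333 mg/L.
At the second outfall, C = (1479·1.333 + 39.70·32.60) / (1479 + 39.70) = 2.150 mg/L.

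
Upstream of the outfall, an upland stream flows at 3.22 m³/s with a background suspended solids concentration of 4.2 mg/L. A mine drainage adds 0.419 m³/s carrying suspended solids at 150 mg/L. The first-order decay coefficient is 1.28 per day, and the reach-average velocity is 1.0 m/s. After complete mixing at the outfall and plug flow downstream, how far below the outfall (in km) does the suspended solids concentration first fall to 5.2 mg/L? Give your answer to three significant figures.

Flow-weighted average: C = (3.220·4.200 + 0.4190·150.0) / 3.639 = 76.37/3.639 = 20.99 mg/L.
Set 20.99·exp(−k·t) = 5.2 → t = ln(20.99/5.2)/k = 94180 s = 26.16 h.
Distance = v·t = 1.0·94180 = 94180 m = 94.18 km.

94.2 km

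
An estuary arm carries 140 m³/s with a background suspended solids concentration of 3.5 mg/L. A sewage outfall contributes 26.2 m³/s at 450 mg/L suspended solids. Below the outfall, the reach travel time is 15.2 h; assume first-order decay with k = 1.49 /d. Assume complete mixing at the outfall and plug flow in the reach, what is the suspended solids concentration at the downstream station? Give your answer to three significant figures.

After mixing, C = (140.0·3.500 + 26.20·450.0) / 166.2 = 12280/166.2 = 73.89 mg/L.
After decay, C = 73.89 × e^(−kt) = 73.89 × 0.3892 = 28.76 mg/L.

28.8 mg/L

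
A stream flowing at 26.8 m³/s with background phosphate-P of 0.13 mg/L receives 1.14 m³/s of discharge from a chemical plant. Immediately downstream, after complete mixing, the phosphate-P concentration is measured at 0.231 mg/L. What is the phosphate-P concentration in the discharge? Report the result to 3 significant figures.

2.61 mg/L

Mass balance: 26.80·0.1300 + 1.140·Cₑ = 27.94·0.2310
→ Cₑ = (27.94·0.2310 − 26.80·0.1300) / 1.140 = 2.605 mg/L.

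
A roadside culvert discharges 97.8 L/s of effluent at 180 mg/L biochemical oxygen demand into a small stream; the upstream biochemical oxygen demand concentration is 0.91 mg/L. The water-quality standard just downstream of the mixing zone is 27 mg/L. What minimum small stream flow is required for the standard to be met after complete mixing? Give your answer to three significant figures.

574 L/s

Set C_mix = 27: (Q·0.9100 + 97.80·180.0) / (Q + 97.80) = 27
→ Q = 97.80·(180.0 − 27)/(27 − 0.9100) = 573.5 L/s.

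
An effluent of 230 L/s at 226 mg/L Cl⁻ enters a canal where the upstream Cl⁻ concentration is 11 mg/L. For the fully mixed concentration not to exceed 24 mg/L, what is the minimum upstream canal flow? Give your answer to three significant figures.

Set C_mix = 24: (Q·11.00 + 230.0·226.0) / (Q + 230.0) = 24
→ Q = 230.0·(226.0 − 24)/(24 − 11.00) = 3574 L/s.

3570 L/s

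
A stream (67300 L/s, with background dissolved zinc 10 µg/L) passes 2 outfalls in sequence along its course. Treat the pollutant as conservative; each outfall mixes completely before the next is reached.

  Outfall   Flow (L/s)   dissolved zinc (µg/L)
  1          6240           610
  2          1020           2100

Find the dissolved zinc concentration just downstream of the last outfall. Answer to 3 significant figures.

Below outfall 1: Q → 73540 L/s, C = (67300·10.00 + 6240·610.0)/73540 = 60.91 µg/L.
Below outfall 2: Q → 74560 L/s, C = (73540·60.91 + 1020·2100)/74560 = 88.81 µg/L.

88.8 µg/L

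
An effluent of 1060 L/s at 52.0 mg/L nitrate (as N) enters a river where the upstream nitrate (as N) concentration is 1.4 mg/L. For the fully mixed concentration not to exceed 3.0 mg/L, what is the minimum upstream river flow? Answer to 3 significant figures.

32500 L/s

Set C_mix = 3.0: (Q·1.400 + 1060·52.00) / (Q + 1060) = 3.0
→ Q = 1060·(52.00 − 3.0)/(3.0 − 1.400) = 32460 L/s.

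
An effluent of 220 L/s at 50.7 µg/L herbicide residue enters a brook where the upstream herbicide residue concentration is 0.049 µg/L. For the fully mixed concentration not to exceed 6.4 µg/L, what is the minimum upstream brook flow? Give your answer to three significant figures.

Set C_mix = 6.4: (Q·0.04900 + 220.0·50.70) / (Q + 220.0) = 6.4
→ Q = 220.0·(50.70 − 6.4)/(6.4 − 0.04900) = 1535 L/s.

1530 L/s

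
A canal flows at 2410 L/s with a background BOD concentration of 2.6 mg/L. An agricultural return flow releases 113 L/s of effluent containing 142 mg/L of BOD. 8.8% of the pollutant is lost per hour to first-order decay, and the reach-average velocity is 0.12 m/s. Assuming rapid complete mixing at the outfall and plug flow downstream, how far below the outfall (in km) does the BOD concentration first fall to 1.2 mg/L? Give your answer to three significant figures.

Conservation of mass: C = (2410·2.600 + 113.0·142.0) / 2523 = 22310/2523 = 8.843 mg/L.
8.8%/h lost → k = −ln(1 − 0.088) = 0.09212 h⁻¹.
Set 8.843·exp(−k·t) = 1.2 → t = ln(8.843/1.2)/k = 78060 s = 21.68 h.
Distance = v·t = 0.12·78060 = 9367 m = 9.367 km.

9.37 km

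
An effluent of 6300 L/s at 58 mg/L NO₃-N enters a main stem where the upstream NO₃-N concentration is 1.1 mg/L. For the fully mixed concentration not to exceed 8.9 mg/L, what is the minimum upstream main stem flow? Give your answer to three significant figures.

39700 L/s

Set C_mix = 8.9: (Q·1.100 + 6300·58.00) / (Q + 6300) = 8.9
→ Q = 6300·(58.00 − 8.9)/(8.9 − 1.100) = 39660 L/s.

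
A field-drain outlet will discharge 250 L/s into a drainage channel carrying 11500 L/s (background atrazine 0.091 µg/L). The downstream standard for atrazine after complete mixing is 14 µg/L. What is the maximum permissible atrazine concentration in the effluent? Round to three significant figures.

At the limit, (Qr·Cr + Qe·Cₑ)/(Qr + Qe) = 14:
Cₑ = (11750·14 − 11500·0.09100) / 250.0 = 653.8 µg/L.

654 µg/L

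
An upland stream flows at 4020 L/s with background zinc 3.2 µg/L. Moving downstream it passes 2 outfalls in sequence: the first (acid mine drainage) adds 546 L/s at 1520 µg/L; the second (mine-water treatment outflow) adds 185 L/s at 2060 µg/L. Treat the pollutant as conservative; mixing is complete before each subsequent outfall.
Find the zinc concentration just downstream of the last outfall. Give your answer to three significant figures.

258 µg/L

Below outfall 1: Q → 4566 L/s, C = (4020·3.200 + 546.0·1520)/4566 = 184.6 µg/L.
Below outfall 2: Q → 4751 L/s, C = (4566·184.6 + 185.0·2060)/4751 = 257.6 µg/L.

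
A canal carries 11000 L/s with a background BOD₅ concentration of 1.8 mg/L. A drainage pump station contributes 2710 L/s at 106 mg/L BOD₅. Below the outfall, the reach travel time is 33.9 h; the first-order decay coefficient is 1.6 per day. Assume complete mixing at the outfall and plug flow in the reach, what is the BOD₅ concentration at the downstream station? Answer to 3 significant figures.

2.34 mg/L

Mass balance: C = (11000·1.800 + 2710·106.0) / 13710 = 307100/13710 = 22.40 mg/L.
Decay over the reach: 22.40·exp(−kt) = 22.40·0.1044 = 2.337 mg/L.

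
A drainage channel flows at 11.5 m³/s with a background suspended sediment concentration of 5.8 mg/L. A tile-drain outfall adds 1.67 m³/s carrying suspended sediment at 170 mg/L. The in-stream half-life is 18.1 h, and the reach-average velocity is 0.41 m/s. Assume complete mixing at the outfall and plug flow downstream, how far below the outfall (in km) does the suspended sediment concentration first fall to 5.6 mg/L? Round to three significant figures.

60.1 km

Flow-weighted average: C = (11.50·5.800 + 1.670·170.0) / 13.17 = 350.6/13.17 = 26.62 mg/L.
Half-life 18.1 h → k = ln 2 / 18.1 = 0.03830 h⁻¹ = 0.9191 d⁻¹.
Set 26.62·exp(−k·t) = 5.6 → t = ln(26.62/5.6)/k = 146500 s = 40.71 h.
Distance = v·t = 0.41·146500 = 60090 m = 60.09 km.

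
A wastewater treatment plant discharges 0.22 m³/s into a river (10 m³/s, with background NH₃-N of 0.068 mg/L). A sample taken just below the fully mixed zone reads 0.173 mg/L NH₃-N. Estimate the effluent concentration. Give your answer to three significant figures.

4.95 mg/L

Mass balance: 10.00·0.06800 + 0.2200·Cₑ = 10.22·0.1730
→ Cₑ = (10.22·0.1730 − 10.00·0.06800) / 0.2200 = 4.946 mg/L.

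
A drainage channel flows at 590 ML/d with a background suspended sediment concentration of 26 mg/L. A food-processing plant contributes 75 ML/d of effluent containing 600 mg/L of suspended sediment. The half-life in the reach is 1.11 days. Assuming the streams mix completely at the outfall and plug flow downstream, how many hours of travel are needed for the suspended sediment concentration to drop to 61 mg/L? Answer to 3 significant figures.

15.3 h

Mixed concentration C = ΣQC/ΣQ = (590.0·26.00 + 75.00·600.0) / 665.0 = 60340/665.0 = 90.74 mg/L.
Half-life 1.11 d → k = ln 2 / 1.11 = 0.6245 d⁻¹.
90.74·exp(−k·t) = 61 → t = ln(90.74/61)/k = 54940 s = 15.26 h.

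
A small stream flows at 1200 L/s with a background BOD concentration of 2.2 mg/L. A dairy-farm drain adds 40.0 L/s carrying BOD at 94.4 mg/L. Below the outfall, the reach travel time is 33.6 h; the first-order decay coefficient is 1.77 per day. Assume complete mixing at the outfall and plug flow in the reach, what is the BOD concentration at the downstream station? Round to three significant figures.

0.434 mg/L

After mixing, C = (1200·2.200 + 40.00·94.40) / 1240 = 6416/1240 = 5.174 mg/L.
After decay, C = 5.174 × e^(−kt) = 5.174 × 0.08391 = 0.4342 mg/L.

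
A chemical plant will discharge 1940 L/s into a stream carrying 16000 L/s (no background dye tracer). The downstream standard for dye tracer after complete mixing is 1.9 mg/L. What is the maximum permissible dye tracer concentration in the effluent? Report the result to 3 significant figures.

17.6 mg/L

At the limit, (Qr·Cr + Qe·Cₑ)/(Qr + Qe) = 1.9:
Cₑ = (17940·1.9 − 16000·0) / 1940 = 17.57 mg/L.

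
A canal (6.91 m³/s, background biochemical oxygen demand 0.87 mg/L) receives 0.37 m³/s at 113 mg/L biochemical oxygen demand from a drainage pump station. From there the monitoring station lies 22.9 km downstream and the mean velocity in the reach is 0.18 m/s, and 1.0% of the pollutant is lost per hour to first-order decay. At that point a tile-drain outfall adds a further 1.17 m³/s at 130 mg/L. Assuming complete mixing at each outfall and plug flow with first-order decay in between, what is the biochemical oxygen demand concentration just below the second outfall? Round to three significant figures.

Conservation of mass: C = (6.910·0.8700 + 0.3700·113.0) / 7.280 = 47.82/7.280 = 6.569 mg/L; combined flow 7.280 m³/s.
Travel time t = 22.9·1000 / 0.18 = 127200 s = 35.34 h.
1.0%/h lost → k = −ln(1 − 0.01) = 0.01005 h⁻¹.
First-order decay: C = 6.569·exp(−k·t) = 6.569·0.7011 = 4.605 mg/L.
At the second outfall, C = (7.280·4.605 + 1.170·130.0) / (7.280 + 1.170) = 21.97 mg/L.

22.0 mg/L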